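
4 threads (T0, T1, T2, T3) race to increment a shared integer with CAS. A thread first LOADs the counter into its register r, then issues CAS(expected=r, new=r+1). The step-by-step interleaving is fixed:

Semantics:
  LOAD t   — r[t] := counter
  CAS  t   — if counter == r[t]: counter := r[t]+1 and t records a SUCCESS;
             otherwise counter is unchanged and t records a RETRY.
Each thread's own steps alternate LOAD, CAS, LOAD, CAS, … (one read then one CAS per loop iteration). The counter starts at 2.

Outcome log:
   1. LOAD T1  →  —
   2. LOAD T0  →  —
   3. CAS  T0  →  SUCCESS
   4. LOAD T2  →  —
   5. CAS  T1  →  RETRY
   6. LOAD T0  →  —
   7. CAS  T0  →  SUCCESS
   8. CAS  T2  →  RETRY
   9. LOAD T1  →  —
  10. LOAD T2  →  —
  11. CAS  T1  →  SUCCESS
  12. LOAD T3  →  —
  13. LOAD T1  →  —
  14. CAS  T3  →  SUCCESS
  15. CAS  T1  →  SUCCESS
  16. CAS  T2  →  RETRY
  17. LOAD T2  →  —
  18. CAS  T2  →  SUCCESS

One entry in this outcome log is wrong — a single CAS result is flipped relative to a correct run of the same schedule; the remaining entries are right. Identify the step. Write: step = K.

step = 15

Re-executing:
T1 LOAD — after: cnt=2, r=2 — load
T0 LOAD — after: cnt=2, r=2 — load
T0 CAS — after: cnt=3, r=2 — ok
T2 LOAD — after: cnt=3, r=3 — load
T1 CAS — after: cnt=3, r=2 — retry
T0 LOAD — after: cnt=3, r=3 — load
T0 CAS — after: cnt=4, r=3 — ok
T2 CAS — after: cnt=4, r=3 — retry
T1 LOAD — after: cnt=4, r=4 — load
T2 LOAD — after: cnt=4, r=4 — load
T1 CAS — after: cnt=5, r=4 — ok
T3 LOAD — after: cnt=5, r=5 — load
T1 LOAD — after: cnt=5, r=5 — load
T3 CAS — after: cnt=6, r=5 — ok
T1 CAS — after: cnt=6, r=5 — retry
T2 CAS — after: cnt=6, r=4 — retry
T2 LOAD — after: cnt=6, r=6 — load
T2 CAS — after: cnt=7, r=6 — ok
Log disagrees first at step 15.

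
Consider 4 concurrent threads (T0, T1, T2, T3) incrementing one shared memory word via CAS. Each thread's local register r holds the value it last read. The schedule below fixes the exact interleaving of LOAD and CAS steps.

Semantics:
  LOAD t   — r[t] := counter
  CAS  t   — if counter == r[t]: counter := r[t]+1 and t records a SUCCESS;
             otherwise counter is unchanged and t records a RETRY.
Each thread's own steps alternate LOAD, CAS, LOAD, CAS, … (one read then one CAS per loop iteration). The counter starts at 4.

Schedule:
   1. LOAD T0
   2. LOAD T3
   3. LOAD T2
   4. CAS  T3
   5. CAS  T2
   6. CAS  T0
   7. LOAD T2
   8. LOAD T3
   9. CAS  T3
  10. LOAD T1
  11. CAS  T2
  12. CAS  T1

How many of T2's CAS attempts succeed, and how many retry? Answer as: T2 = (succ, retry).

[1] T0.load  rd  (counter 4, T0.r 4)
[2] T3.load  rd  (counter 4, T3.r 4)
[3] T2.load  rd  (counter 4, T2.r 4)
[4] T3.cas  hit  (counter 5, T3.r 4)
[5] T2.cas  miss  (counter 5, T2.r 4)
[6] T0.cas  miss  (counter 5, T0.r 4)
[7] T2.load  rd  (counter 5, T2.r 5)
[8] T3.load  rd  (counter 5, T3.r 5)
[9] T3.cas  hit  (counter 6, T3.r 5)
[10] T1.load  rd  (counter 6, T1.r 6)
[11] T2.cas  miss  (counter 6, T2.r 5)
[12] T1.cas  hit  (counter 7, T1.r 6)

T2 = (0, 2)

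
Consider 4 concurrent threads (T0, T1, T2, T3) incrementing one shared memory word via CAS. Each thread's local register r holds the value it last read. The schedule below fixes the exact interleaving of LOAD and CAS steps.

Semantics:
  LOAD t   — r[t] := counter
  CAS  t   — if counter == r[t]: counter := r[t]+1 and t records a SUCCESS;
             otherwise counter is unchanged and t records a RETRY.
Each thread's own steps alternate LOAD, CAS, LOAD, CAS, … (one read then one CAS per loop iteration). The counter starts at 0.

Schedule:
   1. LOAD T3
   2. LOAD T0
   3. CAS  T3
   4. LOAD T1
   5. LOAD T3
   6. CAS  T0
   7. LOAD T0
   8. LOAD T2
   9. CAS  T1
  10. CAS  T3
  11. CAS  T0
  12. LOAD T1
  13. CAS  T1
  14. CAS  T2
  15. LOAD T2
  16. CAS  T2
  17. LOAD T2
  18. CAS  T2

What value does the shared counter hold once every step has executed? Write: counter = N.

[1] T3.load  rd  (counter 0, T3.r 0)
[2] T0.load  rd  (counter 0, T0.r 0)
[3] T3.cas  hit  (counter 1, T3.r 0)
[4] T1.load  rd  (counter 1, T1.r 1)
[5] T3.load  rd  (counter 1, T3.r 1)
[6] T0.cas  miss  (counter 1, T0.r 0)
[7] T0.load  rd  (counter 1, T0.r 1)
[8] T2.load  rd  (counter 1, T2.r 1)
[9] T1.cas  hit  (counter 2, T1.r 1)
[10] T3.cas  miss  (counter 2, T3.r 1)
[11] T0.cas  miss  (counter 2, T0.r 1)
[12] T1.load  rd  (counter 2, T1.r 2)
[13] T1.cas  hit  (counter 3, T1.r 2)
[14] T2.cas  miss  (counter 3, T2.r 1)
[15] T2.load  rd  (counter 3, T2.r 3)
[16] T2.cas  hit  (counter 4, T2.r 3)
[17] T2.load  rd  (counter 4, T2.r 4)
[18] T2.cas  hit  (counter 5, T2.r 4)

counter = 5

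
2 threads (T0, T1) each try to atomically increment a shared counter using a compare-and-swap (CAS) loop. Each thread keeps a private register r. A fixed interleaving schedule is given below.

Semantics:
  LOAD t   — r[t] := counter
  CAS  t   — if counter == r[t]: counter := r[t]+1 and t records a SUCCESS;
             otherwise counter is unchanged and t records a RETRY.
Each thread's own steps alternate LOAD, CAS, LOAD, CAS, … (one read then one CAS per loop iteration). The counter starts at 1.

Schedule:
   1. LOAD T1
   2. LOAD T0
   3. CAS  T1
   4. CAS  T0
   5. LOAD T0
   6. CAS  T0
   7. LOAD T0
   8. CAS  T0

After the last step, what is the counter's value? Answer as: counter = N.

[1] T1.load  rd  (counter 1, T1.r 1)
[2] T0.load  rd  (counter 1, T0.r 1)
[3] T1.cas  hit  (counter 2, T1.r 1)
[4] T0.cas  miss  (counter 2, T0.r 1)
[5] T0.load  rd  (counter 2, T0.r 2)
[6] T0.cas  hit  (counter 3, T0.r 2)
[7] T0.load  rd  (counter 3, T0.r 3)
[8] T0.cas  hit  (counter 4, T0.r 3)

counter = 4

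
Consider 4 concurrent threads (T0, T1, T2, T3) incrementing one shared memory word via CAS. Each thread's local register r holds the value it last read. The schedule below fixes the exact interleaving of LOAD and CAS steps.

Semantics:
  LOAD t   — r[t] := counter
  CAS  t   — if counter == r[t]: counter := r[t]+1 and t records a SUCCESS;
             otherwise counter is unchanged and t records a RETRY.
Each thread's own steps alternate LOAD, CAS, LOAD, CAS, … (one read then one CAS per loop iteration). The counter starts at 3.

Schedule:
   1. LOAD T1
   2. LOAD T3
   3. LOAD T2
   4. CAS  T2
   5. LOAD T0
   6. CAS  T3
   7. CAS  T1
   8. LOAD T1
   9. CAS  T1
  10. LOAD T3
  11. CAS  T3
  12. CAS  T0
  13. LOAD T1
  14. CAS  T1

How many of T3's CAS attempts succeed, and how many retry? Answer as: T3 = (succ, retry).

T3 = (1, 1)

[1] T1.load  rd  (counter 3, T1.r 3)
[2] T3.load  rd  (counter 3, T3.r 3)
[3] T2.load  rd  (counter 3, T2.r 3)
[4] T2.cas  hit  (counter 4, T2.r 3)
[5] T0.load  rd  (counter 4, T0.r 4)
[6] T3.cas  miss  (counter 4, T3.r 3)
[7] T1.cas  miss  (counter 4, T1.r 3)
[8] T1.load  rd  (counter 4, T1.r 4)
[9] T1.cas  hit  (counter 5, T1.r 4)
[10] T3.load  rd  (counter 5, T3.r 5)
[11] T3.cas  hit  (counter 6, T3.r 5)
[12] T0.cas  miss  (counter 6, T0.r 4)
[13] T1.load  rd  (counter 6, T1.r 6)
[14] T1.cas  hit  (counter 7, T1.r 6)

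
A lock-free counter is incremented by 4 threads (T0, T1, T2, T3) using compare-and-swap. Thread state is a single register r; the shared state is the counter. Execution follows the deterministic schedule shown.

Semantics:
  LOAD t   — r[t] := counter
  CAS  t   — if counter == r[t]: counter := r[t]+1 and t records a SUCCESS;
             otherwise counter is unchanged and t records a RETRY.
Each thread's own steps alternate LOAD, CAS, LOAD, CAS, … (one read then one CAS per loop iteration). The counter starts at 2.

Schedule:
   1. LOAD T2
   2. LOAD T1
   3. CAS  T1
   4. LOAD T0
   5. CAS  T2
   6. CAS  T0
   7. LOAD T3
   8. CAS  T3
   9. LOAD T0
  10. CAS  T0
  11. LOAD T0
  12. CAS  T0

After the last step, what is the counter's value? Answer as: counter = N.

counter = 7

#1 T2 reads 2
#2 T1 reads 2
#3 T1 CAS(2→3) writes; counter now 3
#4 T0 reads 3
#5 T2 CAS(2→3) fails; counter now 3
#6 T0 CAS(3→4) writes; counter now 4
#7 T3 reads 4
#8 T3 CAS(4→5) writes; counter now 5
#9 T0 reads 5
#10 T0 CAS(5→6) writes; counter now 6
#11 T0 reads 6
#12 T0 CAS(6→7) writes; counter now 7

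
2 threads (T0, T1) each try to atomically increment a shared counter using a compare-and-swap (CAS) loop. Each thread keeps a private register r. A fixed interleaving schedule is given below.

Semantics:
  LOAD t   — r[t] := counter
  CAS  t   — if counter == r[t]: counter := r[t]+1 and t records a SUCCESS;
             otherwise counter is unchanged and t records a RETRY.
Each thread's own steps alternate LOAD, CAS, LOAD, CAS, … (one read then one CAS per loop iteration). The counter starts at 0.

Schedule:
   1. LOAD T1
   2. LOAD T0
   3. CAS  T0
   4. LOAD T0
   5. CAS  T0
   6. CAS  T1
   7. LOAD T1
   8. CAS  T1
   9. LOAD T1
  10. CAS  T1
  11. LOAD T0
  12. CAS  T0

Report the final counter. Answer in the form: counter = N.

T1 LOAD — after: cnt=0, r=0 — load
T0 LOAD — after: cnt=0, r=0 — load
T0 CAS — after: cnt=1, r=0 — ok
T0 LOAD — after: cnt=1, r=1 — load
T0 CAS — after: cnt=2, r=1 — ok
T1 CAS — after: cnt=2, r=0 — retry
T1 LOAD — after: cnt=2, r=2 — load
T1 CAS — after: cnt=3, r=2 — ok
T1 LOAD — after: cnt=3, r=3 — load
T1 CAS — after: cnt=4, r=3 — ok
T0 LOAD — after: cnt=4, r=4 — load
T0 CAS — after: cnt=5, r=4 — ok

counter = 5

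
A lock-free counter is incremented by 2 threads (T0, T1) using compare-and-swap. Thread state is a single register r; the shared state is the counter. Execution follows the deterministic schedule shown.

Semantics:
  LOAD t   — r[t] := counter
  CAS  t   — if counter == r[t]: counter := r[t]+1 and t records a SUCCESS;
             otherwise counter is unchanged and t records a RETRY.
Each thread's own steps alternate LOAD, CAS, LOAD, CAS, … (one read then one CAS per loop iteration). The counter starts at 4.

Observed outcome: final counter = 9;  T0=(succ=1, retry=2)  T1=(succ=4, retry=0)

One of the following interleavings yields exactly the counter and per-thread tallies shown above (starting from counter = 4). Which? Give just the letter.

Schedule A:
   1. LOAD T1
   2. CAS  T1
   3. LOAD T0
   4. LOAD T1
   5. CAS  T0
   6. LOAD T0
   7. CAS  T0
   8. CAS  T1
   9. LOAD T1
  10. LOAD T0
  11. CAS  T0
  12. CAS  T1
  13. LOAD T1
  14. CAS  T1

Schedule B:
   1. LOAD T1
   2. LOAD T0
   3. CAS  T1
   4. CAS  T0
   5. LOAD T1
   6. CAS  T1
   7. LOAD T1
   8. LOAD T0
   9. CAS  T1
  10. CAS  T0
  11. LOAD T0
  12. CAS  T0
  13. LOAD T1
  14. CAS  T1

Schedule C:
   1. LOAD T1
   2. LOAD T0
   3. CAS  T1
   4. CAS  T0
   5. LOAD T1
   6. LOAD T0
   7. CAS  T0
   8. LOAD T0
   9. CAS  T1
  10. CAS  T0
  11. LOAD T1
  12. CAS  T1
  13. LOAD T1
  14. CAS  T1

Tracing schedule B:
[1] T1.load  rd  (counter 4, T1.r 4)
[2] T0.load  rd  (counter 4, T0.r 4)
[3] T1.cas  hit  (counter 5, T1.r 4)
[4] T0.cas  miss  (counter 5, T0.r 4)
[5] T1.load  rd  (counter 5, T1.r 5)
[6] T1.cas  hit  (counter 6, T1.r 5)
[7] T1.load  rd  (counter 6, T1.r 6)
[8] T0.load  rd  (counter 6, T0.r 6)
[9] T1.cas  hit  (counter 7, T1.r 6)
[10] T0.cas  miss  (counter 7, T0.r 6)
[11] T0.load  rd  (counter 7, T0.r 7)
[12] T0.cas  hit  (counter 8, T0.r 7)
[13] T1.load  rd  (counter 8, T1.r 8)
[14] T1.cas  hit  (counter 9, T1.r 8)

B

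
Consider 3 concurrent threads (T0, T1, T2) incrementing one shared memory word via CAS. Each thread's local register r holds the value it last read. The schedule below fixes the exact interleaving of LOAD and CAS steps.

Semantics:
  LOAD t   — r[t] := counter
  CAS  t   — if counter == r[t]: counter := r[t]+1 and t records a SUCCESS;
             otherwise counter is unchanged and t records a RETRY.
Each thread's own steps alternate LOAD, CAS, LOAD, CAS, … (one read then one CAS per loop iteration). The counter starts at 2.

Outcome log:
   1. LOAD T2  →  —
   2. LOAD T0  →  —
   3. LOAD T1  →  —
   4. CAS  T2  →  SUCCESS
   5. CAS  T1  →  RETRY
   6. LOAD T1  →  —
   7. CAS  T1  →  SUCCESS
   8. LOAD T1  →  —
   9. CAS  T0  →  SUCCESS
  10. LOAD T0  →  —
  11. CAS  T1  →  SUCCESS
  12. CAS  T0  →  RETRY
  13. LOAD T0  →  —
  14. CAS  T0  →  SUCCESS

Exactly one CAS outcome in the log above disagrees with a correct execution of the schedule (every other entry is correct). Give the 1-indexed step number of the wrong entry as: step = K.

step = 9

Correct run:
T2 LOAD — after: cnt=2, r=2 — load
T0 LOAD — after: cnt=2, r=2 — load
T1 LOAD — after: cnt=2, r=2 — load
T2 CAS — after: cnt=3, r=2 — ok
T1 CAS — after: cnt=3, r=2 — retry
T1 LOAD — after: cnt=3, r=3 — load
T1 CAS — after: cnt=4, r=3 — ok
T1 LOAD — after: cnt=4, r=4 — load
T0 CAS — after: cnt=4, r=2 — retry
T0 LOAD — after: cnt=4, r=4 — load
T1 CAS — after: cnt=5, r=4 — ok
T0 CAS — after: cnt=5, r=4 — retry
T0 LOAD — after: cnt=5, r=5 — load
T0 CAS — after: cnt=6, r=5 — ok
Mismatch at 9.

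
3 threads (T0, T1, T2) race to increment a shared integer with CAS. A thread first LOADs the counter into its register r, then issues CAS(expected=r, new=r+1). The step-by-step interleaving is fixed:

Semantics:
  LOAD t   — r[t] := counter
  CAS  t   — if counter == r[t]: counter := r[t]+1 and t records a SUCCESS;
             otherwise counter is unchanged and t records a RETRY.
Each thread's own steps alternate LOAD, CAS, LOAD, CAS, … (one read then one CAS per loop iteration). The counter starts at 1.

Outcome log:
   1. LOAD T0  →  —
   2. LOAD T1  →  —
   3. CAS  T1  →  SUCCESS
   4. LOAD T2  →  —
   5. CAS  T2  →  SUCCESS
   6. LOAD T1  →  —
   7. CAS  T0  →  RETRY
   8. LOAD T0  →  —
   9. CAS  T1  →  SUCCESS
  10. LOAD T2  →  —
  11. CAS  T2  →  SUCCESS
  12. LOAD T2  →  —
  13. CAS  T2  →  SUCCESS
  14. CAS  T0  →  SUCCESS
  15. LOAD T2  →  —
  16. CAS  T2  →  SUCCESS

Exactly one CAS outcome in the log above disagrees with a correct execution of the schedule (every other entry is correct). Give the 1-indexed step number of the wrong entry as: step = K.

step = 14

Correct run:
   1) LOAD T0:  M=1  r_T0=1
   2) LOAD T1:  M=1  r_T1=1
   3) CAS  T1:  M=2  r_T1=1 ✓
   4) LOAD T2:  M=2  r_T2=2
   5) CAS  T2:  M=3  r_T2=2 ✓
   6) LOAD T1:  M=3  r_T1=3
   7) CAS  T0:  M=3  r_T0=1 ✗
   8) LOAD T0:  M=3  r_T0=3
   9) CAS  T1:  M=4  r_T1=3 ✓
  10) LOAD T2:  M=4  r_T2=4
  11) CAS  T2:  M=5  r_T2=4 ✓
  12) LOAD T2:  M=5  r_T2=5
  13) CAS  T2:  M=6  r_T2=5 ✓
  14) CAS  T0:  M=6  r_T0=3 ✗
  15) LOAD T2:  M=6  r_T2=6
  16) CAS  T2:  M=7  r_T2=6 ✓
Log disagrees first at step 14.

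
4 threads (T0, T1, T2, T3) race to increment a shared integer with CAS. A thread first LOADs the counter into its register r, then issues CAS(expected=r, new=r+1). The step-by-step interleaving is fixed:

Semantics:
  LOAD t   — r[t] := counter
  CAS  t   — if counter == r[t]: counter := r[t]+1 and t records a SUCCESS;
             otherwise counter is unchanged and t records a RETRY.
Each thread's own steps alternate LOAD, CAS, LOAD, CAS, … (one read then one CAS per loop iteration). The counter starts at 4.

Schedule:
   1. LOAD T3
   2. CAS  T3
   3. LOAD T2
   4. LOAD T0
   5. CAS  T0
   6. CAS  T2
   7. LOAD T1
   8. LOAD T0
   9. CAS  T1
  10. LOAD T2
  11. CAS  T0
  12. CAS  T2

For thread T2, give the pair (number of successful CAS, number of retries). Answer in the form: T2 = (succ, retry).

1. LOAD T3 → mem=4 r[T3]=4 [LOAD]
2. CAS T3 → mem=5 r[T3]=4 [OK]
3. LOAD T2 → mem=5 r[T2]=5 [LOAD]
4. LOAD T0 → mem=5 r[T0]=5 [LOAD]
5. CAS T0 → mem=6 r[T0]=5 [OK]
6. CAS T2 → mem=6 r[T2]=5 [RETRY]
7. LOAD T1 → mem=6 r[T1]=6 [LOAD]
8. LOAD T0 → mem=6 r[T0]=6 [LOAD]
9. CAS T1 → mem=7 r[T1]=6 [OK]
10. LOAD T2 → mem=7 r[T2]=7 [LOAD]
11. CAS T0 → mem=7 r[T0]=6 [RETRY]
12. CAS T2 → mem=8 r[T2]=7 [OK]

T2 = (1, 1)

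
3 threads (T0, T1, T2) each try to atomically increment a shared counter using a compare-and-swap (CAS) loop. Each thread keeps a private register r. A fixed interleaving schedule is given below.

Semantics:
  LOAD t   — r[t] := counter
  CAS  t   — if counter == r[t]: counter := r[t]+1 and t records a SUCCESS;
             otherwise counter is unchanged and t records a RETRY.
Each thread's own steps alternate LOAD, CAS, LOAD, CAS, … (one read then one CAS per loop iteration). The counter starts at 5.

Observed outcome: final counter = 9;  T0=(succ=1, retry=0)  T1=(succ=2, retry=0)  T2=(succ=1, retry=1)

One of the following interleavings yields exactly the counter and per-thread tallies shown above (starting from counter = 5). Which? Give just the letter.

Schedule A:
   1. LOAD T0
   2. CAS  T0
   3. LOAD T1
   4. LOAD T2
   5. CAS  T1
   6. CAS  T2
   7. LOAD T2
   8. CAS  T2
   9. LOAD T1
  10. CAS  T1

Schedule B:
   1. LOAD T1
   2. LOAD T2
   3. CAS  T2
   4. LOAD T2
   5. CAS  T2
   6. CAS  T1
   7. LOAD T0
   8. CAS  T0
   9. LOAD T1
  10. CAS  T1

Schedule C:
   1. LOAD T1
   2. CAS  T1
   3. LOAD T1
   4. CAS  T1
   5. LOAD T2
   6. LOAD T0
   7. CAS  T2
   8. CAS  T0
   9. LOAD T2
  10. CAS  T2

Simulating candidate A:
[1] T0.load  rd  (counter 5, T0.r 5)
[2] T0.cas  hit  (counter 6, T0.r 5)
[3] T1.load  rd  (counter 6, T1.r 6)
[4] T2.load  rd  (counter 6, T2.r 6)
[5] T1.cas  hit  (counter 7, T1.r 6)
[6] T2.cas  miss  (counter 7, T2.r 6)
[7] T2.load  rd  (counter 7, T2.r 7)
[8] T2.cas  hit  (counter 8, T2.r 7)
[9] T1.load  rd  (counter 8, T1.r 8)
[10] T1.cas  hit  (counter 9, T1.r 8)

A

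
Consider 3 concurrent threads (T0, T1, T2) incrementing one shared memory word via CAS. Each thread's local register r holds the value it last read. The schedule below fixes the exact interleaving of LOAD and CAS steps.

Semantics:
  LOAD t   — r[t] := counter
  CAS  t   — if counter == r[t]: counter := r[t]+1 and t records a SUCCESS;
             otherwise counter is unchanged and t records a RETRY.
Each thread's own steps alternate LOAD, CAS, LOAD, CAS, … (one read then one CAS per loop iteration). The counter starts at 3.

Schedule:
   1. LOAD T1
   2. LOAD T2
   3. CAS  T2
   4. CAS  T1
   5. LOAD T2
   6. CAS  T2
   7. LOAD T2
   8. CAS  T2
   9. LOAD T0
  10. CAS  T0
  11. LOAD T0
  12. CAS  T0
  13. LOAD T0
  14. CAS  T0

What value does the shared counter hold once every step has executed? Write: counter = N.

counter = 9

   1) LOAD T1:  M=3  r_T1=3
   2) LOAD T2:  M=3  r_T2=3
   3) CAS  T2:  M=4  r_T2=3 ✓
   4) CAS  T1:  M=4  r_T1=3 ✗
   5) LOAD T2:  M=4  r_T2=4
   6) CAS  T2:  M=5  r_T2=4 ✓
   7) LOAD T2:  M=5  r_T2=5
   8) CAS  T2:  M=6  r_T2=5 ✓
   9) LOAD T0:  M=6  r_T0=6
  10) CAS  T0:  M=7  r_T0=6 ✓
  11) LOAD T0:  M=7  r_T0=7
  12) CAS  T0:  M=8  r_T0=7 ✓
  13) LOAD T0:  M=8  r_T0=8
  14) CAS  T0:  M=9  r_T0=8 ✓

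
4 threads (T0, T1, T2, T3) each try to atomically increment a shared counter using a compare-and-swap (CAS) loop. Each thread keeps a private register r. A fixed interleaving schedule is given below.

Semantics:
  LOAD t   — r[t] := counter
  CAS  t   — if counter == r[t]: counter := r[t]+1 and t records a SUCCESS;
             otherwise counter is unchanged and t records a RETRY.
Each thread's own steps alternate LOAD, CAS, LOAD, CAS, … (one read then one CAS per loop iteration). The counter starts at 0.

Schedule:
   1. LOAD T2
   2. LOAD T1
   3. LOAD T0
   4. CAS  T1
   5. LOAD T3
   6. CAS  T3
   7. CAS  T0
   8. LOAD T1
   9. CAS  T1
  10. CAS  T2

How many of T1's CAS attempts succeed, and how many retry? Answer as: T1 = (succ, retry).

T1 = (2, 0)

1. LOAD T2 → mem=0 r[T2]=0 [LOAD]
2. LOAD T1 → mem=0 r[T1]=0 [LOAD]
3. LOAD T0 → mem=0 r[T0]=0 [LOAD]
4. CAS T1 → mem=1 r[T1]=0 [OK]
5. LOAD T3 → mem=1 r[T3]=1 [LOAD]
6. CAS T3 → mem=2 r[T3]=1 [OK]
7. CAS T0 → mem=2 r[T0]=0 [RETRY]
8. LOAD T1 → mem=2 r[T1]=2 [LOAD]
9. CAS T1 → mem=3 r[T1]=2 [OK]
10. CAS T2 → mem=3 r[T2]=0 [RETRY]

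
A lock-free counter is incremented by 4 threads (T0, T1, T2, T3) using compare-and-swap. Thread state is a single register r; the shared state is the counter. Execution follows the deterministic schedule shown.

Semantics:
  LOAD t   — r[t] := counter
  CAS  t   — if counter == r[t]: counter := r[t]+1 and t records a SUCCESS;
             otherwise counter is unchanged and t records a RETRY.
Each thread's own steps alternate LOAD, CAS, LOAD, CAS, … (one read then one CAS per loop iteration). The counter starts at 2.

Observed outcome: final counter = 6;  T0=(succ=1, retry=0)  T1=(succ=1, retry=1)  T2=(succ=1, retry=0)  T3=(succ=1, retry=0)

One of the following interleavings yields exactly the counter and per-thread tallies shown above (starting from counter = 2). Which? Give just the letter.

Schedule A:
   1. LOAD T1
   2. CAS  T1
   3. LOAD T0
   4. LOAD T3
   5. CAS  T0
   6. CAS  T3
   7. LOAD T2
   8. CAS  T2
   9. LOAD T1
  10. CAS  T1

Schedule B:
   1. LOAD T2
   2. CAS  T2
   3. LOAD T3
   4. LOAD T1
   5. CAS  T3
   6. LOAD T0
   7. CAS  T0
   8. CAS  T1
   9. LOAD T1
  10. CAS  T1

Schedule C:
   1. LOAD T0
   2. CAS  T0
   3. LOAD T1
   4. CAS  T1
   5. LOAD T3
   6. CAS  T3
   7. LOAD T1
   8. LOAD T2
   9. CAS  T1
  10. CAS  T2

B

Simulating candidate B:
1. LOAD T2 → mem=2 r[T2]=2 [LOAD]
2. CAS T2 → mem=3 r[T2]=2 [OK]
3. LOAD T3 → mem=3 r[T3]=3 [LOAD]
4. LOAD T1 → mem=3 r[T1]=3 [LOAD]
5. CAS T3 → mem=4 r[T3]=3 [OK]
6. LOAD T0 → mem=4 r[T0]=4 [LOAD]
7. CAS T0 → mem=5 r[T0]=4 [OK]
8. CAS T1 → mem=5 r[T1]=3 [RETRY]
9. LOAD T1 → mem=5 r[T1]=5 [LOAD]
10. CAS T1 → mem=6 r[T1]=5 [OK]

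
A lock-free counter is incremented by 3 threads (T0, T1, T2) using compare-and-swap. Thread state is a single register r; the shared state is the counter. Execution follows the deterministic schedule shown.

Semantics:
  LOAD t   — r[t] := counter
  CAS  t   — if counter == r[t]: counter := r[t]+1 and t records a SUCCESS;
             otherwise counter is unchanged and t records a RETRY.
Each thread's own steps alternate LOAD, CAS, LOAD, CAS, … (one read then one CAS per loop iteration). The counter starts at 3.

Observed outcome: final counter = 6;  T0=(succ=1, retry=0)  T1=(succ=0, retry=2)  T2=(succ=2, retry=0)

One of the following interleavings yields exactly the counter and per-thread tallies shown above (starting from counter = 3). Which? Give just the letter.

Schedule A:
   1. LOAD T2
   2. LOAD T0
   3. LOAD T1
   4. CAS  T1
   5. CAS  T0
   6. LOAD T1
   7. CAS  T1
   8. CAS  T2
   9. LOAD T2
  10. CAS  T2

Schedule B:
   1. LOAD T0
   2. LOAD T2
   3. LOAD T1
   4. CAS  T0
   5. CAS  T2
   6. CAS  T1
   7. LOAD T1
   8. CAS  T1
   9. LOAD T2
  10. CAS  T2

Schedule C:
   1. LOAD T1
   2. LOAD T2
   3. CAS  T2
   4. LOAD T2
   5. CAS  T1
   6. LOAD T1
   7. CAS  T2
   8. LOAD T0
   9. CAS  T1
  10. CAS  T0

C

Run C:
[1] T1.load  rd  (counter 3, T1.r 3)
[2] T2.load  rd  (counter 3, T2.r 3)
[3] T2.cas  hit  (counter 4, T2.r 3)
[4] T2.load  rd  (counter 4, T2.r 4)
[5] T1.cas  miss  (counter 4, T1.r 3)
[6] T1.load  rd  (counter 4, T1.r 4)
[7] T2.cas  hit  (counter 5, T2.r 4)
[8] T0.load  rd  (counter 5, T0.r 5)
[9] T1.cas  miss  (counter 5, T1.r 4)
[10] T0.cas  hit  (counter 6, T0.r 5)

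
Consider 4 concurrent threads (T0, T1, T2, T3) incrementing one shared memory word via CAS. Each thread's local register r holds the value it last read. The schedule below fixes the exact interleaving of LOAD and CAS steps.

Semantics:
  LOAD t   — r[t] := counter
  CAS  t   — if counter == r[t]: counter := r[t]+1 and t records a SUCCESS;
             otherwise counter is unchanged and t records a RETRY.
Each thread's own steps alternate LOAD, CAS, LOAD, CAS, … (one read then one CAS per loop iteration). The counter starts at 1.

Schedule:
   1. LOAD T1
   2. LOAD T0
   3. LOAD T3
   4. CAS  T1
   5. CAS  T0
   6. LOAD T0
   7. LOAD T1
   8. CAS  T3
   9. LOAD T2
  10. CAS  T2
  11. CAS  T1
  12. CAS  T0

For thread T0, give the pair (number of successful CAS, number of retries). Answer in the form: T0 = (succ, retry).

T0 = (0, 2)

#1 T1 reads 1
#2 T0 reads 1
#3 T3 reads 1
#4 T1 CAS(1→2) writes; counter now 2
#5 T0 CAS(1→2) fails; counter now 2
#6 T0 reads 2
#7 T1 reads 2
#8 T3 CAS(1→2) fails; counter now 2
#9 T2 reads 2
#10 T2 CAS(2→3) writes; counter now 3
#11 T1 CAS(2→3) fails; counter now 3
#12 T0 CAS(2→3) fails; counter now 3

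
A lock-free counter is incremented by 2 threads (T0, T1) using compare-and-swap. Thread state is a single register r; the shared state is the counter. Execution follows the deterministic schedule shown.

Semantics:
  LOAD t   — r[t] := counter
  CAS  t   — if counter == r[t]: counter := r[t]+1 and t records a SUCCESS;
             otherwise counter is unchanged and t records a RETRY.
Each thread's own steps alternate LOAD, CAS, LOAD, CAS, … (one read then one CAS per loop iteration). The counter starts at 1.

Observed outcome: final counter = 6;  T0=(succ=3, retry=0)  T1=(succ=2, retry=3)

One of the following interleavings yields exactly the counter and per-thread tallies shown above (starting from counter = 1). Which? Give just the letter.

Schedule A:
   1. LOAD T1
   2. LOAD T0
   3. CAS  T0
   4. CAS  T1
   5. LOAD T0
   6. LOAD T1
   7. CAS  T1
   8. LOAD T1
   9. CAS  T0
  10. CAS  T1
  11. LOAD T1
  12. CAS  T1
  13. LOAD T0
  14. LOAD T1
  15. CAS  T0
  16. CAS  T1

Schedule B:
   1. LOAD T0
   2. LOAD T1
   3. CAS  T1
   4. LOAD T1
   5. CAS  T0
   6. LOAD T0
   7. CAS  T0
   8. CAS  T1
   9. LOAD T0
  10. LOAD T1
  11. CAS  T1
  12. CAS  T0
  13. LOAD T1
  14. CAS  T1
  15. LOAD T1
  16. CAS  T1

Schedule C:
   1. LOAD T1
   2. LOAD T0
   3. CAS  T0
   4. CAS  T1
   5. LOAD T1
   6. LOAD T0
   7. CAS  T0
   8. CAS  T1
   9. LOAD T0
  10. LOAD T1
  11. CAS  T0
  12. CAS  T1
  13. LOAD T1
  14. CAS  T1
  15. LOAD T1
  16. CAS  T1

Tracing schedule C:
#1 T1 reads 1
#2 T0 reads 1
#3 T0 CAS(1→2) writes; counter now 2
#4 T1 CAS(1→2) fails; counter now 2
#5 T1 reads 2
#6 T0 reads 2
#7 T0 CAS(2→3) writes; counter now 3
#8 T1 CAS(2→3) fails; counter now 3
#9 T0 reads 3
#10 T1 reads 3
#11 T0 CAS(3→4) writes; counter now 4
#12 T1 CAS(3→4) fails; counter now 4
#13 T1 reads 4
#14 T1 CAS(4→5) writes; counter now 5
#15 T1 reads 5
#16 T1 CAS(5→6) writes; counter now 6

C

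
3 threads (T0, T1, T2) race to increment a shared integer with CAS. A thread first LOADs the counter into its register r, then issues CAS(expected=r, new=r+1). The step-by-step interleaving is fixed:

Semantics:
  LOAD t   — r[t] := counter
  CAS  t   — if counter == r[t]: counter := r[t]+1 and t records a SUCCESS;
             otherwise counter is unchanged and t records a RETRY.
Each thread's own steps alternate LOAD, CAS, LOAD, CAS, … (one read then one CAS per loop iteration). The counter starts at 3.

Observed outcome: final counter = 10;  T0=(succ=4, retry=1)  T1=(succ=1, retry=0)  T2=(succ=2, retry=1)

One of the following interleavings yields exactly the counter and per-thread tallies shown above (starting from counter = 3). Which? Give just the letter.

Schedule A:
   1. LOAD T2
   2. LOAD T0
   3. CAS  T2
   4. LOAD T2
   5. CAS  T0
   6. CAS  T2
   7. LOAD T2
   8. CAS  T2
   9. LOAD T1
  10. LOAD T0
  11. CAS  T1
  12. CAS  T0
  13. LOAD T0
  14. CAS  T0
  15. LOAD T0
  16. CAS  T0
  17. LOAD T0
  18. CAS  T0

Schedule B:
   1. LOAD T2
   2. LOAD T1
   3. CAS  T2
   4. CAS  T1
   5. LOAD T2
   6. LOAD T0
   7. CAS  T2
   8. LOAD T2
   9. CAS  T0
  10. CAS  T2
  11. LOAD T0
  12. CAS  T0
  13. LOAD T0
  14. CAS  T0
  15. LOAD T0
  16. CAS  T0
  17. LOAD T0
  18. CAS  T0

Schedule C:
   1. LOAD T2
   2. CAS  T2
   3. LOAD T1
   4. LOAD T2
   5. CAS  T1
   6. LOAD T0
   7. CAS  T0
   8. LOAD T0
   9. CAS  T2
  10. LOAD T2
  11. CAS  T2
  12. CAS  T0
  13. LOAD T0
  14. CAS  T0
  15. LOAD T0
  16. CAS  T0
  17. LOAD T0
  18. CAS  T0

Simulating candidate C:
T2 LOAD — after: cnt=3, r=3 — load
T2 CAS — after: cnt=4, r=3 — ok
T1 LOAD — after: cnt=4, r=4 — load
T2 LOAD — after: cnt=4, r=4 — load
T1 CAS — after: cnt=5, r=4 — ok
T0 LOAD — after: cnt=5, r=5 — load
T0 CAS — after: cnt=6, r=5 — ok
T0 LOAD — after: cnt=6, r=6 — load
T2 CAS — after: cnt=6, r=4 — retry
T2 LOAD — after: cnt=6, r=6 — load
T2 CAS — after: cnt=7, r=6 — ok
T0 CAS — after: cnt=7, r=6 — retry
T0 LOAD — after: cnt=7, r=7 — load
T0 CAS — after: cnt=8, r=7 — ok
T0 LOAD — after: cnt=8, r=8 — load
T0 CAS — after: cnt=9, r=8 — ok
T0 LOAD — after: cnt=9, r=9 — load
T0 CAS — after: cnt=10, r=9 — ok

C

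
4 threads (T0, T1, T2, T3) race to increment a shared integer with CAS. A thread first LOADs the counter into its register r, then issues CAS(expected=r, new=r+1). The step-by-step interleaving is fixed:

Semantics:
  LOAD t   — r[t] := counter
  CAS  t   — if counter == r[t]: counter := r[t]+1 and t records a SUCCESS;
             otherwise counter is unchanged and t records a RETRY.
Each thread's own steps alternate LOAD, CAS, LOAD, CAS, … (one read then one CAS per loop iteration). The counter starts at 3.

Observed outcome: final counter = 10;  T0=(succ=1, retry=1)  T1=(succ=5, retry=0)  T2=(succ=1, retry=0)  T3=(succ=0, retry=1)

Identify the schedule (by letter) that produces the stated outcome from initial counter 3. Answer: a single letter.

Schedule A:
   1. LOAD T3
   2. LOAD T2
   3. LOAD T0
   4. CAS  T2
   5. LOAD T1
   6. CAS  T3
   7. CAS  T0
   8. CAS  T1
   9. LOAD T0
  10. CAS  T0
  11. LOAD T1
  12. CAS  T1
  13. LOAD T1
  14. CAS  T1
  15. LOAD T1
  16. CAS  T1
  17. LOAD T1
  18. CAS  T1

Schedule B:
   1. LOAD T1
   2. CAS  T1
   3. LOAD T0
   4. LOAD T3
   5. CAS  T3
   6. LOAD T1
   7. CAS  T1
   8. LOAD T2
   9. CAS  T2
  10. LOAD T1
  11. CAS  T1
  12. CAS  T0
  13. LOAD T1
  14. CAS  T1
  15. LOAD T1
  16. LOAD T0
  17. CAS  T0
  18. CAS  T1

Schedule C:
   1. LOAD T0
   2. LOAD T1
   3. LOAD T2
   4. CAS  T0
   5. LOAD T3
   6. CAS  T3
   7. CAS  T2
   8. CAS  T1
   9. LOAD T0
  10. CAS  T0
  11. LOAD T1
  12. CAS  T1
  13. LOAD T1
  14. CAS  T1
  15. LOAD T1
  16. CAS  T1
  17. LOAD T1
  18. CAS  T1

A

Simulating candidate A:
T3 LOAD — after: cnt=3, r=3 — load
T2 LOAD — after: cnt=3, r=3 — load
T0 LOAD — after: cnt=3, r=3 — load
T2 CAS — after: cnt=4, r=3 — ok
T1 LOAD — after: cnt=4, r=4 — load
T3 CAS — after: cnt=4, r=3 — retry
T0 CAS — after: cnt=4, r=3 — retry
T1 CAS — after: cnt=5, r=4 — ok
T0 LOAD — after: cnt=5, r=5 — load
T0 CAS — after: cnt=6, r=5 — ok
T1 LOAD — after: cnt=6, r=6 — load
T1 CAS — after: cnt=7, r=6 — ok
T1 LOAD — after: cnt=7, r=7 — load
T1 CAS — after: cnt=8, r=7 — ok
T1 LOAD — after: cnt=8, r=8 — load
T1 CAS — after: cnt=9, r=8 — ok
T1 LOAD — after: cnt=9, r=9 — load
T1 CAS — after: cnt=10, r=9 — ok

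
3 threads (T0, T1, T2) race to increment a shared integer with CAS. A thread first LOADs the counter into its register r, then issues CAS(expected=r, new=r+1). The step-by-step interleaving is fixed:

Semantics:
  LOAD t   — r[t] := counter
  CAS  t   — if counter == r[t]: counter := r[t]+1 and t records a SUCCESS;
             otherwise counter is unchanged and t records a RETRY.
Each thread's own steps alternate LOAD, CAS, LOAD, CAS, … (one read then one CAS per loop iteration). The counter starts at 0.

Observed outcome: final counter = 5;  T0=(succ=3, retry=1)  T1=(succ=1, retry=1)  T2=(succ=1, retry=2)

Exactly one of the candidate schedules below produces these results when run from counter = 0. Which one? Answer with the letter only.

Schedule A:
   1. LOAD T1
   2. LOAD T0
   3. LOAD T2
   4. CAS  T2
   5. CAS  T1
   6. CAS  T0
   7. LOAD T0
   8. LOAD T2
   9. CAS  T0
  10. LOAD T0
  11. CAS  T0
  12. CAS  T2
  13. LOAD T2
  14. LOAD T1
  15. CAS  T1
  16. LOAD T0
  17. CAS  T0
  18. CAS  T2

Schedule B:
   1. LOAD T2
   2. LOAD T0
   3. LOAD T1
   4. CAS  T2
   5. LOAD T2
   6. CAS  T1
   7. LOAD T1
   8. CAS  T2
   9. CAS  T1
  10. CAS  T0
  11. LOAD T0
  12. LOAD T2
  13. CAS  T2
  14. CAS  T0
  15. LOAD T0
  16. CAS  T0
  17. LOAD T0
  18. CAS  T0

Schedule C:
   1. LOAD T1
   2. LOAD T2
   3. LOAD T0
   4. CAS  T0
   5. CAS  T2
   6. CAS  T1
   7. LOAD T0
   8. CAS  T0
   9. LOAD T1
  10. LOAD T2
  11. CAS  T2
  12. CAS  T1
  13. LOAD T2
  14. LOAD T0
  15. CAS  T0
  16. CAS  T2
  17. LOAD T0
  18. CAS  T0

A

Run A:
[1] T1.load  rd  (counter 0, T1.r 0)
[2] T0.load  rd  (counter 0, T0.r 0)
[3] T2.load  rd  (counter 0, T2.r 0)
[4] T2.cas  hit  (counter 1, T2.r 0)
[5] T1.cas  miss  (counter 1, T1.r 0)
[6] T0.cas  miss  (counter 1, T0.r 0)
[7] T0.load  rd  (counter 1, T0.r 1)
[8] T2.load  rd  (counter 1, T2.r 1)
[9] T0.cas  hit  (counter 2, T0.r 1)
[10] T0.load  rd  (counter 2, T0.r 2)
[11] T0.cas  hit  (counter 3, T0.r 2)
[12] T2.cas  miss  (counter 3, T2.r 1)
[13] T2.load  rd  (counter 3, T2.r 3)
[14] T1.load  rd  (counter 3, T1.r 3)
[15] T1.cas  hit  (counter 4, T1.r 3)
[16] T0.load  rd  (counter 4, T0.r 4)
[17] T0.cas  hit  (counter 5, T0.r 4)
[18] T2.cas  miss  (counter 5, T2.r 3)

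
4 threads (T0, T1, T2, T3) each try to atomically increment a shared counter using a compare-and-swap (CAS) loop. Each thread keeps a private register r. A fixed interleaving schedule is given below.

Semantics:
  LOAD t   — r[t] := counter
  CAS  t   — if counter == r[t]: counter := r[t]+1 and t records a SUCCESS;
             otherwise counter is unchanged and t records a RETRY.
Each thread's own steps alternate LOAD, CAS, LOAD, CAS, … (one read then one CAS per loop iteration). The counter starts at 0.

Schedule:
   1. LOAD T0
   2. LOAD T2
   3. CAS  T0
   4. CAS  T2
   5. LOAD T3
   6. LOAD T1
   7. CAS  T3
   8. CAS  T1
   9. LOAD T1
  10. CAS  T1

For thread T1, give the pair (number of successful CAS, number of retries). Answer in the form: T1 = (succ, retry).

step 1: T0 LOAD ⇒ load; ctr=0 reg=0
step 2: T2 LOAD ⇒ load; ctr=0 reg=0
step 3: T0 CAS ⇒ ok; ctr=1 reg=0
step 4: T2 CAS ⇒ retry; ctr=1 reg=0
step 5: T3 LOAD ⇒ load; ctr=1 reg=1
step 6: T1 LOAD ⇒ load; ctr=1 reg=1
step 7: T3 CAS ⇒ ok; ctr=2 reg=1
step 8: T1 CAS ⇒ retry; ctr=2 reg=1
step 9: T1 LOAD ⇒ load; ctr=2 reg=2
step 10: T1 CAS ⇒ ok; ctr=3 reg=2

T1 = (1, 1)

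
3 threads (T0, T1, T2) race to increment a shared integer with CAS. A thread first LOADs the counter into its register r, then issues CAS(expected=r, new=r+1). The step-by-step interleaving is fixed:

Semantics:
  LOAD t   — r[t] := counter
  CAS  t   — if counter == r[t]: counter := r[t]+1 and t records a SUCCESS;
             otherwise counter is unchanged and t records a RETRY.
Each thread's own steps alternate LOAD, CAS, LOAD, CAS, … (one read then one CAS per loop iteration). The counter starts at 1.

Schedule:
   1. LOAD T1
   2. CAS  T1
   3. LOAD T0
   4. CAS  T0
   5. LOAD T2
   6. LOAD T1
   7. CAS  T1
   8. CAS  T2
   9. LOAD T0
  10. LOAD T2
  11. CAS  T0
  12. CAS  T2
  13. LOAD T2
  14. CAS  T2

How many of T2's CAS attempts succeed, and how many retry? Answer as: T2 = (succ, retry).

   1) LOAD T1:  M=1  r_T1=1
   2) CAS  T1:  M=2  r_T1=1 ✓
   3) LOAD T0:  M=2  r_T0=2
   4) CAS  T0:  M=3  r_T0=2 ✓
   5) LOAD T2:  M=3  r_T2=3
   6) LOAD T1:  M=3  r_T1=3
   7) CAS  T1:  M=4  r_T1=3 ✓
   8) CAS  T2:  M=4  r_T2=3 ✗
   9) LOAD T0:  M=4  r_T0=4
  10) LOAD T2:  M=4  r_T2=4
  11) CAS  T0:  M=5  r_T0=4 ✓
  12) CAS  T2:  M=5  r_T2=4 ✗
  13) LOAD T2:  M=5  r_T2=5
  14) CAS  T2:  M=6  r_T2=5 ✓

T2 = (1, 2)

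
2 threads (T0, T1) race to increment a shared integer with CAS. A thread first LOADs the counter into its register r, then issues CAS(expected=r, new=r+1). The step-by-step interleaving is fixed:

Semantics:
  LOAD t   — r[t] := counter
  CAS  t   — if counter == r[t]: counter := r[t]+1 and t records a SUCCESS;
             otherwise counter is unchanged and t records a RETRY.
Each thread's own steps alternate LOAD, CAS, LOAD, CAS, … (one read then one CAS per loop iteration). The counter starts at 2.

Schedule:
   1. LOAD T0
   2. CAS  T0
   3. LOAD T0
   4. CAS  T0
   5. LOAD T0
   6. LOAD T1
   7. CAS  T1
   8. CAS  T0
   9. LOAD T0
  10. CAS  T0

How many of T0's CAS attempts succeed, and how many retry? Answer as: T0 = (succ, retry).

T0 = (3, 1)

   1) LOAD T0:  M=2  r_T0=2
   2) CAS  T0:  M=3  r_T0=2 ✓
   3) LOAD T0:  M=3  r_T0=3
   4) CAS  T0:  M=4  r_T0=3 ✓
   5) LOAD T0:  M=4  r_T0=4
   6) LOAD T1:  M=4  r_T1=4
   7) CAS  T1:  M=5  r_T1=4 ✓
   8) CAS  T0:  M=5  r_T0=4 ✗
   9) LOAD T0:  M=5  r_T0=5
  10) CAS  T0:  M=6  r_T0=5 ✓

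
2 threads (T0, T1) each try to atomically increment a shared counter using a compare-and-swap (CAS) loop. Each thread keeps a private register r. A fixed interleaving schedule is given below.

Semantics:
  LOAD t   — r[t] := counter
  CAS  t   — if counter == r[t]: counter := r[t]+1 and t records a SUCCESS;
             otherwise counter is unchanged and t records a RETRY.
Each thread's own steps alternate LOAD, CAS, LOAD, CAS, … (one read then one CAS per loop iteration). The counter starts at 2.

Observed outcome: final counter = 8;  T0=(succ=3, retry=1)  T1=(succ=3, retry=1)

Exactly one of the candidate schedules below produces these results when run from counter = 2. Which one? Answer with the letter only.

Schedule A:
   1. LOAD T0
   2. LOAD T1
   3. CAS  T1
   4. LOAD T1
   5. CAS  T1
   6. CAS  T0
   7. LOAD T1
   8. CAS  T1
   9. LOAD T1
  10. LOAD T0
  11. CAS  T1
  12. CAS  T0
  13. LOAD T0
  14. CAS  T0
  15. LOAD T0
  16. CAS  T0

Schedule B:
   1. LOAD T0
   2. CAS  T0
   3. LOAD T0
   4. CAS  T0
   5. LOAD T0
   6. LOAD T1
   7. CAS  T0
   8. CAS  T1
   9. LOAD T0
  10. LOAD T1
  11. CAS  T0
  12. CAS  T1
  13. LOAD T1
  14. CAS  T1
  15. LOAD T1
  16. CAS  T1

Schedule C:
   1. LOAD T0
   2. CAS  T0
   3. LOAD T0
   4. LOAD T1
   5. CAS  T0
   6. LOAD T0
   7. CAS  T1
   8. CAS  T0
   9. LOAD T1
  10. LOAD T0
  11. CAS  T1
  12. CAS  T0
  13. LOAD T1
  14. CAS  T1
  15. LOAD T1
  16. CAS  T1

C

Tracing schedule C:
T0 LOAD — after: cnt=2, r=2 — load
T0 CAS — after: cnt=3, r=2 — ok
T0 LOAD — after: cnt=3, r=3 — load
T1 LOAD — after: cnt=3, r=3 — load
T0 CAS — after: cnt=4, r=3 — ok
T0 LOAD — after: cnt=4, r=4 — load
T1 CAS — after: cnt=4, r=3 — retry
T0 CAS — after: cnt=5, r=4 — ok
T1 LOAD — after: cnt=5, r=5 — load
T0 LOAD — after: cnt=5, r=5 — load
T1 CAS — after: cnt=6, r=5 — ok
T0 CAS — after: cnt=6, r=5 — retry
T1 LOAD — after: cnt=6, r=6 — load
T1 CAS — after: cnt=7, r=6 — ok
T1 LOAD — after: cnt=7, r=7 — load
T1 CAS — after: cnt=8, r=7 — ok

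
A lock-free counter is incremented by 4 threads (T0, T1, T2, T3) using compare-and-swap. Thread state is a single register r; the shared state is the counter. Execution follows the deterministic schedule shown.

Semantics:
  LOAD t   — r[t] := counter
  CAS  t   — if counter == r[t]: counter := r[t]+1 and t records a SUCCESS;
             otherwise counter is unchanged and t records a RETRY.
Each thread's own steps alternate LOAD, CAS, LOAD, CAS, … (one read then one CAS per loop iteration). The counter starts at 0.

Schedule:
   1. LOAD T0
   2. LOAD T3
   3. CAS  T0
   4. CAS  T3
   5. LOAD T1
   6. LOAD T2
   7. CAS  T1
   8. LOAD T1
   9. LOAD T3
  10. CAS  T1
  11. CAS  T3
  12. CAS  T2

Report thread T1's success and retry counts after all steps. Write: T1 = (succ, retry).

step 1: T0 LOAD ⇒ load; ctr=0 reg=0
step 2: T3 LOAD ⇒ load; ctr=0 reg=0
step 3: T0 CAS ⇒ ok; ctr=1 reg=0
step 4: T3 CAS ⇒ retry; ctr=1 reg=0
step 5: T1 LOAD ⇒ load; ctr=1 reg=1
step 6: T2 LOAD ⇒ load; ctr=1 reg=1
step 7: T1 CAS ⇒ ok; ctr=2 reg=1
step 8: T1 LOAD ⇒ load; ctr=2 reg=2
step 9: T3 LOAD ⇒ load; ctr=2 reg=2
step 10: T1 CAS ⇒ ok; ctr=3 reg=2
step 11: T3 CAS ⇒ retry; ctr=3 reg=2
step 12: T2 CAS ⇒ retry; ctr=3 reg=1

T1 = (2, 0)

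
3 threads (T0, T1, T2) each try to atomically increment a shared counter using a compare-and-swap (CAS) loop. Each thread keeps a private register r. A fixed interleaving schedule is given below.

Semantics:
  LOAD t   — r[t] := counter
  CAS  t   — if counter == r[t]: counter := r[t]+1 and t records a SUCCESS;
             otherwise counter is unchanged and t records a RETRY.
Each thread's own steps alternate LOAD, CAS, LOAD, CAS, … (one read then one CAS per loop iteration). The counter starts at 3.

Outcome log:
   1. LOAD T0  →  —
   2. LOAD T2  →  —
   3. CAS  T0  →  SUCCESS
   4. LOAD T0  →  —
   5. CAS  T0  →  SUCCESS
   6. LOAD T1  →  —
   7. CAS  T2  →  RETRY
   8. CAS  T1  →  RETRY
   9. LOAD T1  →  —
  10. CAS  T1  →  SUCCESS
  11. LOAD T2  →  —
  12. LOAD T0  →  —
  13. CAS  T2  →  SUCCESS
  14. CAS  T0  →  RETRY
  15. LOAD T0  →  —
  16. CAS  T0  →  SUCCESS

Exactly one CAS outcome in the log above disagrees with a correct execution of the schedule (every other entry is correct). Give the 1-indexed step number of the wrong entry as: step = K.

step = 8

Correct run:
   1) LOAD T0:  M=3  r_T0=3
   2) LOAD T2:  M=3  r_T2=3
   3) CAS  T0:  M=4  r_T0=3 ✓
   4) LOAD T0:  M=4  r_T0=4
   5) CAS  T0:  M=5  r_T0=4 ✓
   6) LOAD T1:  M=5  r_T1=5
   7) CAS  T2:  M=5  r_T2=3 ✗
   8) CAS  T1:  M=6  r_T1=5 ✓
   9) LOAD T1:  M=6  r_T1=6
  10) CAS  T1:  M=7  r_T1=6 ✓
  11) LOAD T2:  M=7  r_T2=7
  12) LOAD T0:  M=7  r_T0=7
  13) CAS  T2:  M=8  r_T2=7 ✓
  14) CAS  T0:  M=8  r_T0=7 ✗
  15) LOAD T0:  M=8  r_T0=8
  16) CAS  T0:  M=9  r_T0=8 ✓
Log disagrees first at step 8.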